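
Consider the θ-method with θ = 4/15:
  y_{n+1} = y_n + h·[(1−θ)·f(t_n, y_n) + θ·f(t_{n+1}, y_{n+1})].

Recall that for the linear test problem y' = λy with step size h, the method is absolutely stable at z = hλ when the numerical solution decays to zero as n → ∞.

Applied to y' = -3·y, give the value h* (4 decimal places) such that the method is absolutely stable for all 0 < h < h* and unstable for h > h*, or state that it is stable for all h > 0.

(-4.2857,0); λ=-3 ⇒ h* = (30/7)/3 = 1.4286.

Set f=λy, z=hλ:
  y_{n+1} = y_n + z·[11/15·y_n + 4/15·y_{n+1}] ⇒ (1 − 4/15z)y_{n+1} = (1 + 11/15z)y_n
  Hence R(z) = (1 + 11/15z)/(1 − 4/15z).

Boundary: |R(x)|=1, x<0.
x=-0.44: |R|=0.6062
R=−1: 1+11/15x = −1+4/15x ⇒ -7/15x=2 ⇒ x=2/(-7/15)=-4.2857
Confirm numerically:
  x=-4.222: |R|=0.98601 <1
  x=-4.105: |R|=0.95974 <1
  x=-3.141: |R|=0.70929 <1
  x=-3.066: |R|=0.68684 <1
  x=-4.835: |R|=1.11197 >1
  x=-4.501: |R|=1.04566 >1
Stable set (-4.2857, 0).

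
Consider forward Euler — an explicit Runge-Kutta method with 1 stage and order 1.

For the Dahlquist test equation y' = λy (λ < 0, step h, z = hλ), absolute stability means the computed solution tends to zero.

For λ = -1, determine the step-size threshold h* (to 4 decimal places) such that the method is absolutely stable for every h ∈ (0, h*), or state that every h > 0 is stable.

With y'=λy (z=hλ):
  order 1, 1-stage ⇒ R(z)=1+z
  (e.g. R(-1.73)=-0.73000, |R|=0.73000)

Need |R(x)|<1, x<0.
x=-1.73: |R|=0.7300
|R(-1.83)|=0.8300 |R(-1.05)|=0.0500 |R(-0.72)|=0.2800
Bisect:
  x_lo=-2.3238 |R|=1.3238  x_hi=-0.1917 |R|=0.8083
  mid=-1.25776 |R|=0.25776 →hi
  mid=-1.79077 |R|=0.79077 →hi
  mid=-2.05728 |R|=1.05728 →lo
  mid=-1.92403 |R|=0.92403 →hi
  mid=-1.99065 |R|=0.99065 →hi
  mid=-2.02397 |R|=1.02397 →lo
  mid=-2.00731 |R|=1.00731 →lo
  mid=-1.99898 |R|=0.99898 →hi
  ...
  [-2.00002,-1.99989] ⇒ x*=-2.0000
Interval (-2.0000, 0).

(-2.0000,0); λ=-1 ⇒ h* = 2.0000.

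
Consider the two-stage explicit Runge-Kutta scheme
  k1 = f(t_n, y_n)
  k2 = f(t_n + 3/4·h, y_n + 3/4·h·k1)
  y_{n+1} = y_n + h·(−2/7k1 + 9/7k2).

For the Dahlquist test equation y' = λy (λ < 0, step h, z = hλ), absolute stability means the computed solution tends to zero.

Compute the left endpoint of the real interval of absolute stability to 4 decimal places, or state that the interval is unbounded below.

left endpoint -1.0370.

With y'=λy (z=hλ):
  k1=λy_n ⇒ h·k1=z·y_n;  k2=λ(1+3/4z)y_n ⇒ h·k2=z(1+3/4z)y_n
  y_{n+1}/y_n = 1 − 2/7z + 9/7z(1+3/4z) = 1 + z + 27/28z²
  ⇒ R(z) = 1 + z + 27/28z².

Solve |R(x)|<1 on ℝ⁻.
x=-0.85: |R|=0.8467
R=1: x+27/28x²=0 ⇒ x=−28/27=-1.0370; min R=1−1/(4·27/28)=0.7407>−1
Confirm numerically:
  x=-0.908: |R|=0.88702 <1
  x=-0.702: |R|=0.77320 <1
  x=-0.485: |R|=0.74182 <1
  x=-1.358: |R|=1.42030 >1
  x=-1.305: |R|=1.33720 >1
  x=-1.170: |R|=1.15001 >1
Stable set (-1.0370, 0).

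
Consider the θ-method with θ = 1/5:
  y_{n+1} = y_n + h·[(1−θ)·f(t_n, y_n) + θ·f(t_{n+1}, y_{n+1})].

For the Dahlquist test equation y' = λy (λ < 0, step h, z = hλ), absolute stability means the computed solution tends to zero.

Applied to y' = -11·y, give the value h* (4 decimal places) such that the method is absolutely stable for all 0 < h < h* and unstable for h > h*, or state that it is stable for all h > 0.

(-3.3333,0); λ=-11 ⇒ h* = (10/3)/11 = 0.3030.

Set f=λy, z=hλ:
  y_{n+1} = y_n + z·[4/5·y_n + 1/5·y_{n+1}] ⇒ (1 − 1/5z)y_{n+1} = (1 + 4/5z)y_n
  so R(z) = (1 + 4/5z)/(1 − 1/5z).

Need |R(x)|<1, x<0.
x=-1.71: |R|=0.2742
R=−1: 1+4/5x = −1+1/5x ⇒ -3/5x=2 ⇒ x=2/(-3/5)=-3.3333
Confirm numerically:
  x=-2.884: |R|=0.82902 <1
  x=-2.774: |R|=0.78415 <1
  x=-1.793: |R|=0.31974 <1
  x=-1.471: |R|=0.13661 <1
  x=-3.740: |R|=1.13959 >1
  x=-3.448: |R|=1.04072 >1
Stable set (-3.3333, 0).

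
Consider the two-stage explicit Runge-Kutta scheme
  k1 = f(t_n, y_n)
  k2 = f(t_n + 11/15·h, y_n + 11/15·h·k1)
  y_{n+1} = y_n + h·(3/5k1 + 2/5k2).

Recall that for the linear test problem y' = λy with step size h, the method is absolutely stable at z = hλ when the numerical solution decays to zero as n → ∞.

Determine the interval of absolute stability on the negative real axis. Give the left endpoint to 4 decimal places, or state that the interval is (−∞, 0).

(-3.4091, 0).

On y'=λy, z=hλ:
  k1=λy_n ⇒ h·k1=z·y_n;  k2=λ(1+11/15z)y_n ⇒ h·k2=z(1+11/15z)y_n
  y_{n+1}/y_n = 1 + 3/5z + 2/5z(1+11/15z) = 1 + z + 22/75z²
  R(z) = 1 + z + 22/75z².

Find x<0 with |R(x)|<1.
x=-1.63: |R|=0.1494
R=1: x+22/75x²=0 ⇒ x=−75/22=-3.4091; min R=1−1/(4·22/75)=0.1477>−1
Confirm numerically:
  x=-1.809: |R|=0.15093 <1
  x=-1.472: |R|=0.16359 <1
  x=-1.434: |R|=0.16920 <1
  x=-3.729: |R|=1.34993 >1
  x=-3.433: |R|=1.02408 >1
Interval (-3.4091, 0).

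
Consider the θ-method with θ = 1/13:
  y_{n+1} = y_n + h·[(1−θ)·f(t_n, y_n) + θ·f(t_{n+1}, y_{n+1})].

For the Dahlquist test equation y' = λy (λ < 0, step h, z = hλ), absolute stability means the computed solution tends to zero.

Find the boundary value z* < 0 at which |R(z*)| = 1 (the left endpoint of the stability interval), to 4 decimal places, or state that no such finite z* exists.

z* = -2.3636.

Test eqn y'=λy, z=hλ:
  y_{n+1} = y_n + z·[12/13·y_n + 1/13·y_{n+1}] ⇒ (1 − 1/13z)y_{n+1} = (1 + 12/13z)y_n
  Hence R(z) = (1 + 12/13z)/(1 − 1/13z).

Solve |R(x)|<1 on ℝ⁻.
x=-1.22: |R|=0.1153
R=−1: 1+12/13x = −1+1/13x ⇒ -11/13x=2 ⇒ x=2/(-11/13)=-2.3636
Confirm numerically:
  x=-2.277: |R|=0.93762 <1
  x=-2.129: |R|=0.82940 <1
  x=-1.197: |R|=0.09608 <1
  x=-2.839: |R|=1.33013 >1
  x=-2.805: |R|=1.30718 >1
  x=-2.658: |R|=1.20680 >1
Interval (-2.3636, 0).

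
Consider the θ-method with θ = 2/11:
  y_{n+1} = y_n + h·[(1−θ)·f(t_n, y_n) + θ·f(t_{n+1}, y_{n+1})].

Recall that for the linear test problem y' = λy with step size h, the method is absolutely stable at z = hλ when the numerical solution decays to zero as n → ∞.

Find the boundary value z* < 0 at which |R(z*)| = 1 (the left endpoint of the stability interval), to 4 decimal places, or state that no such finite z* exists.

Set f=λy, z=hλ:
  y_{n+1} = y_n + z·[9/11·y_n + 2/11·y_{n+1}] ⇒ (1 − 2/11z)y_{n+1} = (1 + 9/11z)y_n
  Hence R(z) = (1 + 9/11z)/(1 − 2/11z).

Boundary: |R(x)|=1, x<0.
x=-0.85: |R|=0.2638
R=−1: 1+9/11x = −1+2/11x ⇒ -7/11x=2 ⇒ x=2/(-7/11)=-3.1429
Confirm numerically:
  x=-2.396: |R|=0.66895 <1
  x=-1.998: |R|=0.46559 <1
  x=-1.899: |R|=0.41161 <1
  x=-1.678: |R|=0.28573 <1
  x=-3.635: |R|=1.18856 >1
  x=-3.575: |R|=1.16667 >1
So |R|<1 on (-3.1429, 0).

left endpoint -3.1429.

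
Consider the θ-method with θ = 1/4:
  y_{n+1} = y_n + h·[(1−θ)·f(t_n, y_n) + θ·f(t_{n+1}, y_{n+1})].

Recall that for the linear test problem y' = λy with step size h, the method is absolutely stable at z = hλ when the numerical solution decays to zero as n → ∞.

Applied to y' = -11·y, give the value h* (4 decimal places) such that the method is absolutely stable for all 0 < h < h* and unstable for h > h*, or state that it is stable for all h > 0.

Test eqn y'=λy, z=hλ:
  y_{n+1} = y_n + z·[3/4·y_n + 1/4·y_{n+1}] ⇒ (1 − 1/4z)y_{n+1} = (1 + 3/4z)y_n
  so R(z) = (1 + 3/4z)/(1 − 1/4z).

Find x<0 with |R(x)|<1.
x=-1.37: |R|=0.0205
R=−1: 1+3/4x = −1+1/4x ⇒ -1/2x=2 ⇒ x=2/(-1/2)=-4.0000
Confirm numerically:
  x=-3.920: |R|=0.97980 <1
  x=-1.977: |R|=0.32307 <1
  x=-1.887: |R|=0.28215 <1
  x=-4.191: |R|=1.04664 >1
  x=-4.053: |R|=1.01316 >1
So |R|<1 on (-4.0000, 0).

(-4.0000,0); λ=-11 ⇒ h* = (4)/11 = 0.3636.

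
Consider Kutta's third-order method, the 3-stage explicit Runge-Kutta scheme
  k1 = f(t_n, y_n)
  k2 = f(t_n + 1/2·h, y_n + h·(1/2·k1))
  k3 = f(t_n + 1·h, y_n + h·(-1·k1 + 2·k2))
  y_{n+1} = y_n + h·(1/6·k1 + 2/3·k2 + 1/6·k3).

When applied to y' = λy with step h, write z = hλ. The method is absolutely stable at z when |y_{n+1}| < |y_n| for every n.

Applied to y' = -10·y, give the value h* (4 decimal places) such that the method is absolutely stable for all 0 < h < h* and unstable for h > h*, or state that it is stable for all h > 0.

(-2.5127,0); λ=-10 ⇒ h* = 0.2513.

On y'=λy, z=hλ:
  order 3, 3-stage ⇒ R(z)=1+z+z^2/2+z^3/6
  (e.g. R(-0.73)=0.47161, |R|=0.47161)

Need |R(x)|<1, x<0.
x=-0.73: |R|=0.4716
|R(-2.1)|=0.4385 |R(-2.04)|=0.3741 |R(-1.85)|=0.1940
Bisect:
  x_lo=-3.2389 |R|=2.6566  x_hi=-0.3836 |R|=0.6806
  mid=-1.81124 |R|=0.16127 →hi
  mid=-2.52507 |R|=1.02038 →lo
  mid=-2.16816 |R|=0.51642 →hi
  mid=-2.34661 |R|=0.74696 →hi
  mid=-2.43584 |R|=0.87795 →hi
  mid=-2.48046 |R|=0.94769 →hi
  mid=-2.50276 |R|=0.98366 →hi
  mid=-2.51392 |R|=1.00193 →lo
  mid=-2.50834 |R|=0.99277 →hi
  ...
  [-2.51287,-2.51270] ⇒ x*=-2.5127
Stable set (-2.5127, 0).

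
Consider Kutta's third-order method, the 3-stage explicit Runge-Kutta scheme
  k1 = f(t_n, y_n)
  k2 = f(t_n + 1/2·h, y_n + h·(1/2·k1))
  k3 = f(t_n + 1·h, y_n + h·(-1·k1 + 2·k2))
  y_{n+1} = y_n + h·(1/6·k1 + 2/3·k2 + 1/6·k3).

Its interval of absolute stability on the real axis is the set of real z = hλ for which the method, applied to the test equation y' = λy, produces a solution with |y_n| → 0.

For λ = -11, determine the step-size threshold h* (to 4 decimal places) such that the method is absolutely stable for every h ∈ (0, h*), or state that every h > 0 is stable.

On y'=λy, z=hλ:
  order 3, 3-stage ⇒ R(z)=1+z+z^2/2+z^3/6
  (e.g. R(-1.19)=0.23719, |R|=0.23719)

Find x<0 with |R(x)|<1.
x=-1.19: |R|=0.2372
|R(-1.55)|=0.0306 |R(-1.15)|=0.2578 |R(-0.91)|=0.3785
Bisect:
  x_lo=-3.0100 |R|=2.0250  x_hi=-0.1289 |R|=0.8791
  mid=-1.56941 |R|=0.01786 →hi
  mid=-2.28969 |R|=0.66903 →hi
  mid=-2.64982 |R|=1.24003 →lo
  mid=-2.46976 |R|=0.93070 →hi
  mid=-2.55979 |R|=1.07904 →lo
  mid=-2.51477 |R|=1.00334 →lo
  mid=-2.49226 |R|=0.96664 →hi
  mid=-2.50352 |R|=0.98489 →hi
  mid=-2.50915 |R|=0.99409 →hi
  mid=-2.51196 |R|=0.99871 →hi
  ...
  [-2.51284,-2.51266] ⇒ x*=-2.5127
Stable set (-2.5127, 0).

(-2.5127,0); λ=-11 ⇒ h* = 0.2284.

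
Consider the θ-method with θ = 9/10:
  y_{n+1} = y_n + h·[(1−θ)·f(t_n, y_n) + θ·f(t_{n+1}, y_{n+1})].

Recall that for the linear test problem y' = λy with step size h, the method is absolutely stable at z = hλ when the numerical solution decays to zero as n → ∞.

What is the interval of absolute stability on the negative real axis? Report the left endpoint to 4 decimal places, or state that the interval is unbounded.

Set f=λy, z=hλ:
  y_{n+1} = y_n + z·[1/10·y_n + 9/10·y_{n+1}] ⇒ (1 − 9/10z)y_{n+1} = (1 + 1/10z)y_n
  ⇒ R(z) = (1 + 1/10z)/(1 − 9/10z).

Boundary: |R(x)|=1, x<0.
x=-0.69: |R|=0.5743
x=-2: |R|=0.2857
x=-10: |R|=0.0000
x=-100: |R|=0.0989
θ=9/10≥1/2 ⇒ |1+1/10x|<|1−9/10x| ∀x<0 ⇒ interval (−∞,0).

unbounded; (−∞, 0).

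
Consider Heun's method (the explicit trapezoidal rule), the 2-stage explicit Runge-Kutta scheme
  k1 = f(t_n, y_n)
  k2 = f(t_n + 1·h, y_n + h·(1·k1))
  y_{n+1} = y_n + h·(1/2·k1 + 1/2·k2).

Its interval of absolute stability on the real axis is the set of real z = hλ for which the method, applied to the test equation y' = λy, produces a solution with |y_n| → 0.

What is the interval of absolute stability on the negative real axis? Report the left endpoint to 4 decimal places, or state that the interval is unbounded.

Test eqn y'=λy, z=hλ:
  order 2, 2-stage ⇒ R(z)=1+z+z^2/2
  (e.g. R(-1.3)=0.54500, |R|=0.54500)

Need |R(x)|<1, x<0.
x=-1.3: |R|=0.5450
|R(-1.93)|=0.9325 |R(-1.35)|=0.5613 |R(-0.68)|=0.5512
Bisect:
  x_lo=-2.3890 |R|=1.4646  x_hi=-0.0779 |R|=0.9252
  mid=-1.23342 |R|=0.52724 →hi
  mid=-1.81120 |R|=0.82902 →hi
  mid=-2.10009 |R|=1.10510 →lo
  mid=-1.95564 |R|=0.95663 →hi
  mid=-2.02786 |R|=1.02825 →lo
  mid=-1.99175 |R|=0.99179 →hi
  mid=-2.00981 |R|=1.00986 →lo
  mid=-2.00078 |R|=1.00078 →lo
  mid=-1.99627 |R|=0.99627 →hi
  ...
  [-2.00008,-1.99993] ⇒ x*=-2.0000
Stable set (-2.0000, 0).

z∈(-2.0000,0).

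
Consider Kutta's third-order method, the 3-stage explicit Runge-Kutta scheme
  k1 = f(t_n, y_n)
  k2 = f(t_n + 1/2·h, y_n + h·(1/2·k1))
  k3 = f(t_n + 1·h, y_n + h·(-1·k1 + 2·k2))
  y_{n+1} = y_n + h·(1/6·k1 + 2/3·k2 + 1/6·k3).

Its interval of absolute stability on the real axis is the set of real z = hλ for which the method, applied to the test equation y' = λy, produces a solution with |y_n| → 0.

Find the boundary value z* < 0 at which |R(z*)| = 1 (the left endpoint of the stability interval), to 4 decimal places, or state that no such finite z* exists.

z* = -2.5127.

Test eqn y'=λy, z=hλ:
  order 3, 3-stage ⇒ R(z)=1+z+z^2/2+z^3/6
  (e.g. R(-1.35)=0.15119, |R|=0.15119)

Solve |R(x)|<1 on ℝ⁻.
x=-1.35: |R|=0.1512
|R(-2.77)|=1.4759 |R(-2.67)|=1.2779 |R(-1.42)|=0.1110
Bisect:
  x_lo=-3.0975 |R|=2.2534  x_hi=-0.3130 |R|=0.7309
  mid=-1.70525 |R|=0.07776 →hi
  mid=-2.40137 |R|=0.82603 →hi
  mid=-2.74943 |R|=1.43374 →lo
  mid=-2.57540 |R|=1.10603 →lo
  mid=-2.48839 |R|=0.96039 →hi
  mid=-2.53189 |R|=1.03176 →lo
  mid=-2.51014 |R|=0.99572 →hi
  ...
  [-2.51286,-2.51269] ⇒ x*=-2.5127
Stable set (-2.5127, 0).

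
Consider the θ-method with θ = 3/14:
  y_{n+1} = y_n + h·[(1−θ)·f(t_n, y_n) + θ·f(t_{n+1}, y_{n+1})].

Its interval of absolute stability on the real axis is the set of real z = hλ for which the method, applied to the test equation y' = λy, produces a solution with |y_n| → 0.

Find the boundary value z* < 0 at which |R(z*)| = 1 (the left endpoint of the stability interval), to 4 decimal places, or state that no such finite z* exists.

On y'=λy, z=hλ:
  y_{n+1} = y_n + z·[11/14·y_n + 3/14·y_{n+1}] ⇒ (1 − 3/14z)y_{n+1} = (1 + 11/14z)y_n
  Hence R(z) = (1 + 11/14z)/(1 − 3/14z).

Need |R(x)|<1, x<0.
x=-1.09: |R|=0.1164
R=−1: 1+11/14x = −1+3/14x ⇒ -4/7x=2 ⇒ x=2/(-4/7)=-3.5000
Confirm numerically:
  x=-2.784: |R|=0.74374 <1
  x=-2.617: |R|=0.67672 <1
  x=-2.245: |R|=0.51579 <1
  x=-1.892: |R|=0.34621 <1
  x=-4.086: |R|=1.17854 >1
  x=-3.865: |R|=1.11408 >1
So |R|<1 on (-3.5000, 0).

left endpoint -3.5000.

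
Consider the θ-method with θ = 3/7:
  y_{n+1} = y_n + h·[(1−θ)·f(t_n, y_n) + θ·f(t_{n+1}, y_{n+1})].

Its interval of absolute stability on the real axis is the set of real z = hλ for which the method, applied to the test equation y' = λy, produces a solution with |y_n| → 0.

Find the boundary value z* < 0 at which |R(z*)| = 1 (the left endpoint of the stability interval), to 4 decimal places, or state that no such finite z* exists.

On y'=λy, z=hλ:
  y_{n+1} = y_n + z·[4/7·y_n + 3/7·y_{n+1}] ⇒ (1 − 3/7z)y_{n+1} = (1 + 4/7z)y_n
  Hence R(z) = (1 + 4/7z)/(1 − 3/7z).

Solve |R(x)|<1 on ℝ⁻.
x=-0.57: |R|=0.5419
R=−1: 1+4/7x = −1+3/7x ⇒ -1/7x=2 ⇒ x=2/(-1/7)=-14.0000
Confirm numerically:
  x=-12.055: |R|=0.95494 <1
  x=-9.130: |R|=0.85839 <1
  x=-8.776: |R|=0.84325 <1
  x=-7.387: |R|=0.77322 <1
  x=-14.570: |R|=1.01124 >1
  x=-14.444: |R|=1.00882 >1
  x=-14.390: |R|=1.00777 >1
So |R|<1 on (-14.0000, 0).

left endpoint -14.0000.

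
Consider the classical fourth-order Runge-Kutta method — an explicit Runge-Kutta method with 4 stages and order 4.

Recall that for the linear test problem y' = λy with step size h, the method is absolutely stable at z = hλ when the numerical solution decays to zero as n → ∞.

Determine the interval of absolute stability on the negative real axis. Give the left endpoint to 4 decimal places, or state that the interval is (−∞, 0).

Test eqn y'=λy, z=hλ:
  order 4, 4-stage ⇒ R(z)=1+z+z^2/2+z^3/6+z^4/24
  (e.g. R(-1.41)=0.28154, |R|=0.28154)

Solve |R(x)|<1 on ℝ⁻.
x=-1.41: |R|=0.2815
|R(-1.38)|=0.2853 |R(-1.18)|=0.3231 |R(-1.09)|=0.3470
Bisect:
  x_lo=-3.4742 |R|=2.6420  x_hi=-0.2807 |R|=0.7553
  mid=-1.87741 |R|=0.29969 →hi
  mid=-2.67578 |R|=0.84706 →hi
  mid=-3.07497 |R|=1.53211 →lo
  mid=-2.87538 |R|=1.14453 →lo
  mid=-2.77558 |R|=0.98545 →hi
  mid=-2.82548 |R|=1.06230 →lo
  mid=-2.80053 |R|=1.02322 →lo
  mid=-2.78806 |R|=1.00417 →lo
  mid=-2.78182 |R|=0.99477 →hi
  ...
  [-2.78533,-2.78513] ⇒ x*=-2.7853
So |R|<1 on (-2.7853, 0).

(-2.7853, 0).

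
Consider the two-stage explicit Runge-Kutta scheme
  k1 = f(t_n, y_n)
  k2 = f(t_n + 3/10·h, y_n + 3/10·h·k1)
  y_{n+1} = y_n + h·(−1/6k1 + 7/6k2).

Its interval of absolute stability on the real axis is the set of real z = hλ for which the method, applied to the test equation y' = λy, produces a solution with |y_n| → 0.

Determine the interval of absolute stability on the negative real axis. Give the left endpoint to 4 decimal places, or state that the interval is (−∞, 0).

With y'=λy (z=hλ):
  k1=λy_n ⇒ h·k1=z·y_n;  k2=λ(1+3/10z)y_n ⇒ h·k2=z(1+3/10z)y_n
  y_{n+1}/y_n = 1 − 1/6z + 7/6z(1+3/10z) = 1 + z + 7/20z²
  ⇒ R(z) = 1 + z + 7/20z².

Find x<0 with |R(x)|<1.
x=-0.54: |R|=0.5621
R=1: x+7/20x²=0 ⇒ x=−20/7=-2.8571; min R=1−1/(4·7/20)=0.2857>−1
Confirm numerically:
  x=-1.833: |R|=0.34296 <1
  x=-1.440: |R|=0.28576 <1
  x=-1.230: |R|=0.29951 <1
  x=-3.437: |R|=1.69754 >1
  x=-3.185: |R|=1.36548 >1
  x=-3.138: |R|=1.30847 >1
Interval (-2.8571, 0).

z∈(-2.8571,0).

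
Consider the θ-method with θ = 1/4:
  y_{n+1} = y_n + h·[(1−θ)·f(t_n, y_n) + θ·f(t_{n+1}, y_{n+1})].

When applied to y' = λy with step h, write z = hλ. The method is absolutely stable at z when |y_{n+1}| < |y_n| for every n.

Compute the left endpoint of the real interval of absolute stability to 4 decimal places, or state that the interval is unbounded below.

Test eqn y'=λy, z=hλ:
  y_{n+1} = y_n + z·[3/4·y_n + 1/4·y_{n+1}] ⇒ (1 − 1/4z)y_{n+1} = (1 + 3/4z)y_n
  Hence R(z) = (1 + 3/4z)/(1 − 1/4z).

Solve |R(x)|<1 on ℝ⁻.
x=-1.24: |R|=0.0534
R=−1: 1+3/4x = −1+1/4x ⇒ -1/2x=2 ⇒ x=2/(-1/2)=-4.0000
Confirm numerically:
  x=-3.709: |R|=0.92450 <1
  x=-3.228: |R|=0.78639 <1
  x=-2.792: |R|=0.64429 <1
  x=-2.470: |R|=0.52705 <1
  x=-4.569: |R|=1.13280 >1
  x=-4.489: |R|=1.11521 >1
Stable set (-4.0000, 0).

z* = -4.0000.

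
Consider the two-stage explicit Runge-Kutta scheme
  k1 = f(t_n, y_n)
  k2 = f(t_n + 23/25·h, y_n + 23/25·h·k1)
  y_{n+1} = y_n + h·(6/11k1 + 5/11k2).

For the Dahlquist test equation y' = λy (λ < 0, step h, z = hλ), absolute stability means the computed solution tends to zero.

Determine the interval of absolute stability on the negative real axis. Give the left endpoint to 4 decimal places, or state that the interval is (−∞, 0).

On y'=λy, z=hλ:
  k1=λy_n ⇒ h·k1=z·y_n;  k2=λ(1+23/25z)y_n ⇒ h·k2=z(1+23/25z)y_n
  y_{n+1}/y_n = 1 + 6/11z + 5/11z(1+23/25z) = 1 + z + 23/55z²
  Hence R(z) = 1 + z + 23/55z².

Boundary: |R(x)|=1, x<0.
x=-1.02: |R|=0.4151
R=1: x+23/55x²=0 ⇒ x=−55/23=-2.3913; min R=1−1/(4·23/55)=0.4022>−1
Confirm numerically:
  x=-2.264: |R|=0.87947 <1
  x=-1.844: |R|=0.57796 <1
  x=-1.656: |R|=0.49080 <1
  x=-2.961: |R|=1.70542 >1
  x=-2.427: |R|=1.03623 >1
Stable set (-2.3913, 0).

z∈(-2.3913,0).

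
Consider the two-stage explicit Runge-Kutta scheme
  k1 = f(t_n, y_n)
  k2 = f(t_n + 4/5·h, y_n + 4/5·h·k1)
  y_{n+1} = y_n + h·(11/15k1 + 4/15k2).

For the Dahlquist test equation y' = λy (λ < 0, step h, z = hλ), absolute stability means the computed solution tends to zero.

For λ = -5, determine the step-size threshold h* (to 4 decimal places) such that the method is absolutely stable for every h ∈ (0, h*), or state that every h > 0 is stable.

Set f=λy, z=hλ:
  k1=λy_n ⇒ h·k1=z·y_n;  k2=λ(1+4/5z)y_n ⇒ h·k2=z(1+4/5z)y_n
  y_{n+1}/y_n = 1 + 11/15z + 4/15z(1+4/5z) = 1 + z + 16/75z²
  Hence R(z) = 1 + z + 16/75z².

Need |R(x)|<1, x<0.
x=-0.88: |R|=0.2852
R=1: x+16/75x²=0 ⇒ x=−75/16=-4.6875; min R=1−1/(4·16/75)=-0.1719>−1
Confirm numerically:
  x=-3.771: |R|=0.26269 <1
  x=-3.451: |R|=0.08967 <1
  x=-3.369: |R|=0.05237 <1
  x=-4.989: |R|=1.32089 >1
  x=-4.960: |R|=1.28834 >1
Stable set (-4.6875, 0).

(-4.6875,0); λ=-5 ⇒ h* = (75/16)/5 = 0.9375.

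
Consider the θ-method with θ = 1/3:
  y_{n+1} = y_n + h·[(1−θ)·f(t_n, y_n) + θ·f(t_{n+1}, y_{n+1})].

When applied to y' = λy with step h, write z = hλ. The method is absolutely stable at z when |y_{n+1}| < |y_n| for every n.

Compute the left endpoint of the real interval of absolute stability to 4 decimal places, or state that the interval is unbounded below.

With y'=λy (z=hλ):
  y_{n+1} = y_n + z·[2/3·y_n + 1/3·y_{n+1}] ⇒ (1 − 1/3z)y_{n+1} = (1 + 2/3z)y_n
  Hence R(z) = (1 + 2/3z)/(1 − 1/3z).

Boundary: |R(x)|=1, x<0.
x=-0.76: |R|=0.3936
R=−1: 1+2/3x = −1+1/3x ⇒ -1/3x=2 ⇒ x=2/(-1/3)=-6.0000
Confirm numerically:
  x=-5.655: |R|=0.96014 <1
  x=-5.528: |R|=0.94465 <1
  x=-5.025: |R|=0.87850 <1
  x=-3.055: |R|=0.51363 <1
  x=-6.415: |R|=1.04408 >1
  x=-6.198: |R|=1.02153 >1
Stable set (-6.0000, 0).

left endpoint -6.0000.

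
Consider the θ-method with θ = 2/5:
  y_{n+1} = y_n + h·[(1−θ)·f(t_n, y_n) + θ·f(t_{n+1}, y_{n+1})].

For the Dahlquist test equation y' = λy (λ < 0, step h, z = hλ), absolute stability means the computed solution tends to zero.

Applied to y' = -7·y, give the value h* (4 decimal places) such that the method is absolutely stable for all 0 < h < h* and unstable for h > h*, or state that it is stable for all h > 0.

With y'=λy (z=hλ):
  y_{n+1} = y_n + z·[3/5·y_n + 2/5·y_{n+1}] ⇒ (1 − 2/5z)y_{n+1} = (1 + 3/5z)y_n
  ⇒ R(z) = (1 + 3/5z)/(1 − 2/5z).

Need |R(x)|<1, x<0.
x=-0.37: |R|=0.6777
R=−1: 1+3/5x = −1+2/5x ⇒ -1/5x=2 ⇒ x=2/(-1/5)=-10.0000
Confirm numerically:
  x=-8.136: |R|=0.91237 <1
  x=-6.279: |R|=0.78807 <1
  x=-4.357: |R|=0.58852 <1
  x=-10.540: |R|=1.02071 >1
  x=-10.144: |R|=1.00569 >1
Stable set (-10.0000, 0).

(-10.0000,0); λ=-7 ⇒ h* = (10)/7 = 1.4286.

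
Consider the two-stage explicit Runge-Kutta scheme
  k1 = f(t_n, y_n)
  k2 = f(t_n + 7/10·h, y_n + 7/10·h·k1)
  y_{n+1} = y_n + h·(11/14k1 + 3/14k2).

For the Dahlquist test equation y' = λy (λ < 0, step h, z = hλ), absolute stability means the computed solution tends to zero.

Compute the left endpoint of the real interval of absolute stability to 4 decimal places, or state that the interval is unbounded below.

left endpoint -6.6667.

On y'=λy, z=hλ:
  k1=λy_n ⇒ h·k1=z·y_n;  k2=λ(1+7/10z)y_n ⇒ h·k2=z(1+7/10z)y_n
  y_{n+1}/y_n = 1 + 11/14z + 3/14z(1+7/10z) = 1 + z + 3/20z²
  ⇒ R(z) = 1 + z + 3/20z².

Find x<0 with |R(x)|<1.
x=-0.82: |R|=0.2809
R=1: x+3/20x²=0 ⇒ x=−20/3=-6.6667; min R=1−1/(4·3/20)=-0.6667>−1
Confirm numerically:
  x=-4.421: |R|=0.48921 <1
  x=-3.958: |R|=0.60814 <1
  x=-3.867: |R|=0.62395 <1
  x=-7.102: |R|=1.46376 >1
  x=-7.033: |R|=1.38646 >1
Interval (-6.6667, 0).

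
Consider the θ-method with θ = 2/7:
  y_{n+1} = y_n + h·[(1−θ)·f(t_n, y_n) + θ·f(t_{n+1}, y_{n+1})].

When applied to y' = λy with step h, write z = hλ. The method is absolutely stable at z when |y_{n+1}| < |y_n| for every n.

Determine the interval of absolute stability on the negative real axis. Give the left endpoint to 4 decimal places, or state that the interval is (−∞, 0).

On y'=λy, z=hλ:
  y_{n+1} = y_n + z·[5/7·y_n + 2/7·y_{n+1}] ⇒ (1 − 2/7z)y_{n+1} = (1 + 5/7z)y_n
  so R(z) = (1 + 5/7z)/(1 − 2/7z).

Need |R(x)|<1, x<0.
x=-1.58: |R|=0.0886
R=−1: 1+5/7x = −1+2/7x ⇒ -3/7x=2 ⇒ x=2/(-3/7)=-4.6667
Confirm numerically:
  x=-4.448: |R|=0.95873 <1
  x=-3.993: |R|=0.86514 <1
  x=-2.409: |R|=0.42689 <1
  x=-4.879: |R|=1.03801 >1
  x=-4.829: |R|=1.02924 >1
  x=-4.824: |R|=1.02835 >1
Stable set (-4.6667, 0).

(-4.6667, 0).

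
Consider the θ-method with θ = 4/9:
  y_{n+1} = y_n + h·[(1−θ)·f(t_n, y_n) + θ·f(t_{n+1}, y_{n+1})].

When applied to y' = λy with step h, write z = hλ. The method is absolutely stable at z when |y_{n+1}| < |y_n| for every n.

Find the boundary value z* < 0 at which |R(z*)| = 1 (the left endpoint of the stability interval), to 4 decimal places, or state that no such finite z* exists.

Set f=λy, z=hλ:
  y_{n+1} = y_n + z·[5/9·y_n + 4/9·y_{n+1}] ⇒ (1 − 4/9z)y_{n+1} = (1 + 5/9z)y_n
  ⇒ R(z) = (1 + 5/9z)/(1 − 4/9z).

Boundary: |R(x)|=1, x<0.
x=-0.44: |R|=0.6320
R=−1: 1+5/9x = −1+4/9x ⇒ -1/9x=2 ⇒ x=2/(-1/9)=-18.0000
Confirm numerically:
  x=-13.623: |R|=0.93106 <1
  x=-12.649: |R|=0.91021 <1
  x=-9.322: |R|=0.81252 <1
  x=-18.378: |R|=1.00458 >1
  x=-18.249: |R|=1.00304 >1
  x=-18.141: |R|=1.00173 >1
Interval (-18.0000, 0).

z* = -18.0000.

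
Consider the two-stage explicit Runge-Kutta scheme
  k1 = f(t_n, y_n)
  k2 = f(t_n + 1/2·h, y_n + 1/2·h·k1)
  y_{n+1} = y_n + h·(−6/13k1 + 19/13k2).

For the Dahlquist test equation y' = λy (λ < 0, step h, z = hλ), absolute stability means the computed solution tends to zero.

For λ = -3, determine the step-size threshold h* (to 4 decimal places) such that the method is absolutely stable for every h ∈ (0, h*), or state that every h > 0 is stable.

Set f=λy, z=hλ:
  k1=λy_n ⇒ h·k1=z·y_n;  k2=λ(1+1/2z)y_n ⇒ h·k2=z(1+1/2z)y_n
  y_{n+1}/y_n = 1 − 6/13z + 19/13z(1+1/2z) = 1 + z + 19/26z²
  ⇒ R(z) = 1 + z + 19/26z².

Boundary: |R(x)|=1, x<0.
x=-0.33: |R|=0.7496
R=1: x+19/26x²=0 ⇒ x=−26/19=-1.3684; min R=1−1/(4·19/26)=0.6579>−1
Confirm numerically:
  x=-1.033: |R|=0.74680 <1
  x=-0.919: |R|=0.69818 <1
  x=-0.866: |R|=0.68204 <1
  x=-0.643: |R|=0.65914 <1
  x=-1.861: |R|=1.66989 >1
  x=-1.532: |R|=1.18313 >1
  x=-1.444: |R|=1.07975 >1
Stable set (-1.3684, 0).

(-1.3684,0); λ=-3 ⇒ h* = (26/19)/3 = 0.4561.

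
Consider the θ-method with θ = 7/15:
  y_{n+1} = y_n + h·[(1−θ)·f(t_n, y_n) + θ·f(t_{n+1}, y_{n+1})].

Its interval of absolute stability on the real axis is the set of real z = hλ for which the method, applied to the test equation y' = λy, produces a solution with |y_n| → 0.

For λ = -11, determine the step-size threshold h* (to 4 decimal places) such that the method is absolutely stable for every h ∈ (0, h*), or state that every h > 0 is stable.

(-30.0000,0); λ=-11 ⇒ h* = (30)/11 = 2.7273.

With y'=λy (z=hλ):
  y_{n+1} = y_n + z·[8/15·y_n + 7/15·y_{n+1}] ⇒ (1 − 7/15z)y_{n+1} = (1 + 8/15z)y_n
  Hence R(z) = (1 + 8/15z)/(1 − 7/15z).

Boundary: |R(x)|=1, x<0.
x=-0.55: |R|=0.5623
R=−1: 1+8/15x = −1+7/15x ⇒ -1/15x=2 ⇒ x=2/(-1/15)=-30.0000
Confirm numerically:
  x=-26.083: |R|=0.98018 <1
  x=-19.341: |R|=0.92912 <1
  x=-18.226: |R|=0.91742 <1
  x=-13.091: |R|=0.84143 <1
  x=-30.419: |R|=1.00184 >1
  x=-30.053: |R|=1.00024 >1
So |R|<1 on (-30.0000, 0).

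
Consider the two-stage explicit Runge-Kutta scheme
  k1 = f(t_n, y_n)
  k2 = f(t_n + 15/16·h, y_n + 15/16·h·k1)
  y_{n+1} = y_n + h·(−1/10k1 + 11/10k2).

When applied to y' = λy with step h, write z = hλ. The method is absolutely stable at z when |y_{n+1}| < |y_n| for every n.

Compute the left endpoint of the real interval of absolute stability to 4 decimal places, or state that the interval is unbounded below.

Test eqn y'=λy, z=hλ:
  k1=λy_n ⇒ h·k1=z·y_n;  k2=λ(1+15/16z)y_n ⇒ h·k2=z(1+15/16z)y_n
  y_{n+1}/y_n = 1 − 1/10z + 11/10z(1+15/16z) = 1 + z + 33/32z²
  so R(z) = 1 + z + 33/32z².

Solve |R(x)|<1 on ℝ⁻.
x=-0.69: |R|=0.8010
R=1: x+33/32x²=0 ⇒ x=−32/33=-0.9697; min R=1−1/(4·33/32)=0.7576>−1
Confirm numerically:
  x=-0.860: |R|=0.90271 <1
  x=-0.701: |R|=0.80576 <1
  x=-0.685: |R|=0.79889 <1
  x=-0.616: |R|=0.77531 <1
  x=-1.484: |R|=1.78708 >1
  x=-1.360: |R|=1.54740 >1
  x=-1.053: |R|=1.09046 >1
Interval (-0.9697, 0).

z* = -0.9697.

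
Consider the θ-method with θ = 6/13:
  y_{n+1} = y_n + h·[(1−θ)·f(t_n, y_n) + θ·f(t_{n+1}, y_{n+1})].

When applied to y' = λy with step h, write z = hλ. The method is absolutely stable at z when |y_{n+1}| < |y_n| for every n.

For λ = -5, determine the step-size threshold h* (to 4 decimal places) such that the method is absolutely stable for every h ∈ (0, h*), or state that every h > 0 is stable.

(-26.0000,0); λ=-5 ⇒ h* = (26)/5 = 5.2000.

On y'=λy, z=hλ:
  y_{n+1} = y_n + z·[7/13·y_n + 6/13·y_{n+1}] ⇒ (1 − 6/13z)y_{n+1} = (1 + 7/13z)y_n
  ⇒ R(z) = (1 + 7/13z)/(1 − 6/13z).

Boundary: |R(x)|=1, x<0.
x=-0.83: |R|=0.3999
R=−1: 1+7/13x = −1+6/13x ⇒ -1/13x=2 ⇒ x=2/(-1/13)=-26.0000
Confirm numerically:
  x=-22.214: |R|=0.97412 <1
  x=-16.326: |R|=0.91281 <1
  x=-15.689: |R|=0.90376 <1
  x=-26.474: |R|=1.00276 >1
  x=-26.023: |R|=1.00014 >1
Stable set (-26.0000, 0).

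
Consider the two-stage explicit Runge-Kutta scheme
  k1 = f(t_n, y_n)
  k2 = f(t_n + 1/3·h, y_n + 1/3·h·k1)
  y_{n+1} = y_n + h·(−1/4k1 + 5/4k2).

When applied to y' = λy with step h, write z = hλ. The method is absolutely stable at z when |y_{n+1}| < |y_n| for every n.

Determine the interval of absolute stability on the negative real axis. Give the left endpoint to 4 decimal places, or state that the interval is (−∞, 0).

With y'=λy (z=hλ):
  k1=λy_n ⇒ h·k1=z·y_n;  k2=λ(1+1/3z)y_n ⇒ h·k2=z(1+1/3z)y_n
  y_{n+1}/y_n = 1 − 1/4z + 5/4z(1+1/3z) = 1 + z + 5/12z²
  so R(z) = 1 + z + 5/12z².

Find x<0 with |R(x)|<1.
x=-1.57: |R|=0.4570
R=1: x+5/12x²=0 ⇒ x=−12/5=-2.4000; min R=1−1/(4·5/12)=0.4000>−1
Confirm numerically:
  x=-2.087: |R|=0.72782 <1
  x=-2.045: |R|=0.69751 <1
  x=-1.522: |R|=0.44320 <1
  x=-1.485: |R|=0.43384 <1
  x=-2.982: |R|=1.72314 >1
  x=-2.576: |R|=1.18891 >1
  x=-2.535: |R|=1.14259 >1
So |R|<1 on (-2.4000, 0).

z∈(-2.4000,0).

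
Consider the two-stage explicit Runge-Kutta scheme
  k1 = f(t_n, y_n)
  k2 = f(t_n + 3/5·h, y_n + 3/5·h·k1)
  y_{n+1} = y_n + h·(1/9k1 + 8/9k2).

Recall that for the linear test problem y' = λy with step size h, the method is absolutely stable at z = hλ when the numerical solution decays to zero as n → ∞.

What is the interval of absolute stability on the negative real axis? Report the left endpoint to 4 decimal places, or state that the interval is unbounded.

With y'=λy (z=hλ):
  k1=λy_n ⇒ h·k1=z·y_n;  k2=λ(1+3/5z)y_n ⇒ h·k2=z(1+3/5z)y_n
  y_{n+1}/y_n = 1 + 1/9z + 8/9z(1+3/5z) = 1 + z + 8/15z²
  ⇒ R(z) = 1 + z + 8/15z².

Need |R(x)|<1, x<0.
x=-0.62: |R|=0.5850
R=1: x+8/15x²=0 ⇒ x=−15/8=-1.8750; min R=1−1/(4·8/15)=0.5312>−1
Confirm numerically:
  x=-1.598: |R|=0.76392 <1
  x=-0.909: |R|=0.53168 <1
  x=-0.801: |R|=0.54119 <1
  x=-2.442: |R|=1.73846 >1
  x=-2.223: |R|=1.41259 >1
  x=-1.952: |R|=1.08016 >1
So |R|<1 on (-1.8750, 0).

z∈(-1.8750,0).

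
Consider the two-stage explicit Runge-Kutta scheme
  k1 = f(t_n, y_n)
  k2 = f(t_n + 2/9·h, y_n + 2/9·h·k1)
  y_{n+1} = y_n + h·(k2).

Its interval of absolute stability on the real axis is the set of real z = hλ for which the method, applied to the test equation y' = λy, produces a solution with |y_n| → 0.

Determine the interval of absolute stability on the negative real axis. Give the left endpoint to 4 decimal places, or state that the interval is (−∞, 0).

Test eqn y'=λy, z=hλ:
  k1=λy_n ⇒ h·k1=z·y_n;  k2=λ(1+2/9z)y_n ⇒ h·k2=z(1+2/9z)y_n
  y_{n+1}/y_n = 1 + z(1+2/9z) = 1 + z + 2/9z²
  so R(z) = 1 + z + 2/9z².

Find x<0 with |R(x)|<1.
x=-1.07: |R|=0.1844
R=1: x+2/9x²=0 ⇒ x=−9/2=-4.5000; min R=1−1/(4·2/9)=-0.1250>−1
Confirm numerically:
  x=-4.082: |R|=0.62083 <1
  x=-3.952: |R|=0.51873 <1
  x=-3.545: |R|=0.24767 <1
  x=-5.006: |R|=1.56290 >1
  x=-4.976: |R|=1.52635 >1
Interval (-4.5000, 0).

z∈(-4.5000,0).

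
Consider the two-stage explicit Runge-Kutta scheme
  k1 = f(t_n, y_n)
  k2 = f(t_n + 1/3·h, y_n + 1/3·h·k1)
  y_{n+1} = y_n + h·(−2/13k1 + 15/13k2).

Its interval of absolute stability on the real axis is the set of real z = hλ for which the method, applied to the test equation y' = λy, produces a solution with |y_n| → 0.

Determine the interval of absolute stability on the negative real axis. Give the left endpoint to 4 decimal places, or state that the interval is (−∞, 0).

(-2.6000, 0).

Test eqn y'=λy, z=hλ:
  k1=λy_n ⇒ h·k1=z·y_n;  k2=λ(1+1/3z)y_n ⇒ h·k2=z(1+1/3z)y_n
  y_{n+1}/y_n = 1 − 2/13z + 15/13z(1+1/3z) = 1 + z + 5/13z²
  R(z) = 1 + z + 5/13z².

Solve |R(x)|<1 on ℝ⁻.
x=-0.6: |R|=0.5385
R=1: x+5/13x²=0 ⇒ x=−13/5=-2.6000; min R=1−1/(4·5/13)=0.3500>−1
Confirm numerically:
  x=-2.479: |R|=0.88463 <1
  x=-2.467: |R|=0.87380 <1
  x=-2.372: |R|=0.79199 <1
  x=-2.288: |R|=0.72544 <1
  x=-3.103: |R|=1.60031 >1
  x=-2.953: |R|=1.40093 >1
Stable set (-2.6000, 0).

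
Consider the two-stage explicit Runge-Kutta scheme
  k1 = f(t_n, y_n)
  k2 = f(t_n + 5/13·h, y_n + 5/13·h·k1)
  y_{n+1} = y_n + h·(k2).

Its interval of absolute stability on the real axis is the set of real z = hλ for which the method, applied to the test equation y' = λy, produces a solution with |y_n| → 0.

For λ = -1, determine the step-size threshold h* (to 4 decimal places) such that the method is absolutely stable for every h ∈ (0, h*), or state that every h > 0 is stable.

(-2.6000,0); λ=-1 ⇒ h* = (13/5)/1 = 2.6000.

Set f=λy, z=hλ:
  k1=λy_n ⇒ h·k1=z·y_n;  k2=λ(1+5/13z)y_n ⇒ h·k2=z(1+5/13z)y_n
  y_{n+1}/y_n = 1 + z(1+5/13z) = 1 + z + 5/13z²
  Hence R(z) = 1 + z + 5/13z².

Find x<0 with |R(x)|<1.
x=-1.05: |R|=0.3740
R=1: x+5/13x²=0 ⇒ x=−13/5=-2.6000; min R=1−1/(4·5/13)=0.3500>−1
Confirm numerically:
  x=-2.323: |R|=0.75251 <1
  x=-2.037: |R|=0.55891 <1
  x=-1.590: |R|=0.38235 <1
  x=-1.450: |R|=0.35865 <1
  x=-3.111: |R|=1.61143 >1
  x=-3.064: |R|=1.54681 >1
  x=-2.917: |R|=1.35565 >1
Interval (-2.6000, 0).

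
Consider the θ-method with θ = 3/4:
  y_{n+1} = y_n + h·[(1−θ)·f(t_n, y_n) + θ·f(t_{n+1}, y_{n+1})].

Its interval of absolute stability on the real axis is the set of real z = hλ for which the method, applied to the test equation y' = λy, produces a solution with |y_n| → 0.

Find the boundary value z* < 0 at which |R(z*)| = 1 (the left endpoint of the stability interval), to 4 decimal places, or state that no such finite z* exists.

(−∞, 0) — no finite endpoint.

Set f=λy, z=hλ:
  y_{n+1} = y_n + z·[1/4·y_n + 3/4·y_{n+1}] ⇒ (1 − 3/4z)y_{n+1} = (1 + 1/4z)y_n
  ⇒ R(z) = (1 + 1/4z)/(1 − 3/4z).

Find x<0 with |R(x)|<1.
x=-0.74: |R|=0.5241
x=-2: |R|=0.2000
x=-10: |R|=0.1765
x=-100: |R|=0.3158
θ=3/4≥1/2 ⇒ |1+1/4x|<|1−3/4x| ∀x<0 ⇒ interval (−∞,0).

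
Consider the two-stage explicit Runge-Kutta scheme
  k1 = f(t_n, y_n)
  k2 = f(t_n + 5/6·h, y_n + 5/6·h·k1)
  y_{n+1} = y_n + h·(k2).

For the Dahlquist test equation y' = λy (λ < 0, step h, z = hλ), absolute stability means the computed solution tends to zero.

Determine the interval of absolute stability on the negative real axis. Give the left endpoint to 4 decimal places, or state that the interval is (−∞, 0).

Test eqn y'=λy, z=hλ:
  k1=λy_n ⇒ h·k1=z·y_n;  k2=λ(1+5/6z)y_n ⇒ h·k2=z(1+5/6z)y_n
  y_{n+1}/y_n = 1 + z(1+5/6z) = 1 + z + 5/6z²
  Hence R(z) = 1 + z + 5/6z².

Boundary: |R(x)|=1, x<0.
x=-1.58: |R|=1.5003
R=1: x+5/6x²=0 ⇒ x=−6/5=-1.2000; min R=1−1/(4·5/6)=0.7000>−1
Confirm numerically:
  x=-1.158: |R|=0.95947 <1
  x=-0.724: |R|=0.71281 <1
  x=-0.654: |R|=0.70243 <1
  x=-1.640: |R|=1.60133 >1
  x=-1.457: |R|=1.31204 >1
So |R|<1 on (-1.2000, 0).

(-1.2000, 0).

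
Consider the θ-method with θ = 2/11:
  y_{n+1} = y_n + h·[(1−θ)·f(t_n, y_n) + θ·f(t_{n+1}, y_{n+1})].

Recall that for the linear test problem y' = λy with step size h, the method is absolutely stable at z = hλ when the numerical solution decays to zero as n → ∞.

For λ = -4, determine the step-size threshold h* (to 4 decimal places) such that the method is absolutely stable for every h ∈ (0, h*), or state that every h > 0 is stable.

(-3.1429,0); λ=-4 ⇒ h* = (22/7)/4 = 0.7857.

Set f=λy, z=hλ:
  y_{n+1} = y_n + z·[9/11·y_n + 2/11·y_{n+1}] ⇒ (1 − 2/11z)y_{n+1} = (1 + 9/11z)y_n
  R(z) = (1 + 9/11z)/(1 − 2/11z).

Need |R(x)|<1, x<0.
x=-0.9: |R|=0.2266
R=−1: 1+9/11x = −1+2/11x ⇒ -7/11x=2 ⇒ x=2/(-7/11)=-3.1429
Confirm numerically:
  x=-2.247: |R|=0.59526 <1
  x=-2.101: |R|=0.52026 <1
  x=-1.265: |R|=0.02846 <1
  x=-3.562: |R|=1.16188 >1
  x=-3.480: |R|=1.13140 >1
Stable set (-3.1429, 0).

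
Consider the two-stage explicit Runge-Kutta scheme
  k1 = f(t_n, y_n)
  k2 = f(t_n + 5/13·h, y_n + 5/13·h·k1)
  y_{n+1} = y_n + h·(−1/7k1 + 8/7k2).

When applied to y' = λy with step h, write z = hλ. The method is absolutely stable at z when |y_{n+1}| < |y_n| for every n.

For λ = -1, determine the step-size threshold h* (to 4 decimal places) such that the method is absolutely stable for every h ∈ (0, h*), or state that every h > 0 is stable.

Test eqn y'=λy, z=hλ:
  k1=λy_n ⇒ h·k1=z·y_n;  k2=λ(1+5/13z)y_n ⇒ h·k2=z(1+5/13z)y_n
  y_{n+1}/y_n = 1 − 1/7z + 8/7z(1+5/13z) = 1 + z + 40/91z²
  Hence R(z) = 1 + z + 40/91z².

Solve |R(x)|<1 on ℝ⁻.
x=-1.31: |R|=0.4443
R=1: x+40/91x²=0 ⇒ x=−91/40=-2.2750; min R=1−1/(4·40/91)=0.4313>−1
Confirm numerically:
  x=-2.123: |R|=0.85816 <1
  x=-2.092: |R|=0.83172 <1
  x=-1.703: |R|=0.57182 <1
  x=-0.941: |R|=0.44822 <1
  x=-2.850: |R|=1.72033 >1
  x=-2.319: |R|=1.04485 >1
So |R|<1 on (-2.2750, 0).

(-2.2750,0); λ=-1 ⇒ h* = (91/40)/1 = 2.2750.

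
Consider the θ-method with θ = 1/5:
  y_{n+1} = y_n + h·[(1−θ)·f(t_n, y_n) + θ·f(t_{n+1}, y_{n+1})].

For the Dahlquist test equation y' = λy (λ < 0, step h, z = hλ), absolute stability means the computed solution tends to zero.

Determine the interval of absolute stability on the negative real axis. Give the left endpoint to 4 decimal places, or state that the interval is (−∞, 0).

On y'=λy, z=hλ:
  y_{n+1} = y_n + z·[4/5·y_n + 1/5·y_{n+1}] ⇒ (1 − 1/5z)y_{n+1} = (1 + 4/5z)y_n
  ⇒ R(z) = (1 + 4/5z)/(1 − 1/5z).

Need |R(x)|<1, x<0.
x=-0.74: |R|=0.3554
R=−1: 1+4/5x = −1+1/5x ⇒ -3/5x=2 ⇒ x=2/(-3/5)=-3.3333
Confirm numerically:
  x=-3.069: |R|=0.90172 <1
  x=-3.002: |R|=0.87578 <1
  x=-2.902: |R|=0.83624 <1
  x=-1.879: |R|=0.36575 <1
  x=-3.853: |R|=1.17610 >1
  x=-3.778: |R|=1.15197 >1
  x=-3.547: |R|=1.07500 >1
Interval (-3.3333, 0).

z∈(-3.3333,0).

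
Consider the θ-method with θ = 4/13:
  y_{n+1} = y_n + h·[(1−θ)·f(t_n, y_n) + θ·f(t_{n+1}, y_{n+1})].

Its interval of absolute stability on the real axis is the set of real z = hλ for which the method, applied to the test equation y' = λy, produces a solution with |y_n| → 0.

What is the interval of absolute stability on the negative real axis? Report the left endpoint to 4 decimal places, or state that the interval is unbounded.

z∈(-5.2000,0).

Test eqn y'=λy, z=hλ:
  y_{n+1} = y_n + z·[9/13·y_n + 4/13·y_{n+1}] ⇒ (1 − 4/13z)y_{n+1} = (1 + 9/13z)y_n
  Hence R(z) = (1 + 9/13z)/(1 − 4/13z).

Need |R(x)|<1, x<0.
x=-0.79: |R|=0.3645
R=−1: 1+9/13x = −1+4/13x ⇒ -5/13x=2 ⇒ x=2/(-5/13)=-5.2000
Confirm numerically:
  x=-4.560: |R|=0.89757 <1
  x=-4.178: |R|=0.82802 <1
  x=-2.821: |R|=0.51017 <1
  x=-2.612: |R|=0.44814 <1
  x=-5.737: |R|=1.07469 >1
  x=-5.702: |R|=1.07010 >1
  x=-5.656: |R|=1.06400 >1
Interval (-5.2000, 0).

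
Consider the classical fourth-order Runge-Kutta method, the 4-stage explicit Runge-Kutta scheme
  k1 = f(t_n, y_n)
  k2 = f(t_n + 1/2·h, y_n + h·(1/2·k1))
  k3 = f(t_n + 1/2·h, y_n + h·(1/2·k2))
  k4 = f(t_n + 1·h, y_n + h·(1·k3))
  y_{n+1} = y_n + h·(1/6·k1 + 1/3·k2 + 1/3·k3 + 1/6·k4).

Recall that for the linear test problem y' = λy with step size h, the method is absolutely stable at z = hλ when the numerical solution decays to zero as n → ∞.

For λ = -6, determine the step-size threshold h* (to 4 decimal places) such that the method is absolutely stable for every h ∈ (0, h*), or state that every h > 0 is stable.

(-2.7853,0); λ=-6 ⇒ h* = 0.4642.

Test eqn y'=λy, z=hλ:
  order 4, 4-stage ⇒ R(z)=1+z+z^2/2+z^3/6+z^4/24
  (e.g. R(-0.47)=0.62518, |R|=0.62518)

Need |R(x)|<1, x<0.
x=-0.47: |R|=0.6252
|R(-2.56)|=0.7102 |R(-2.21)|=0.4270 |R(-0.74)|=0.4788
Bisect:
  x_lo=-3.4338 |R|=2.5066  x_hi=-0.1583 |R|=0.8536
  mid=-1.79608 |R|=0.28481 →hi
  mid=-2.61496 |R|=0.77212 →hi
  mid=-3.02439 |R|=1.42454 →lo
  mid=-2.81968 |R|=1.05309 →lo
  mid=-2.71732 |R|=0.90226 →hi
  mid=-2.76850 |R|=0.97497 →hi
  mid=-2.79409 |R|=1.01334 →lo
  mid=-2.78129 |R|=0.99398 →hi
  mid=-2.78769 |R|=1.00362 →lo
  ...
  [-2.78549,-2.78529] ⇒ x*=-2.7853
Stable set (-2.7853, 0).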